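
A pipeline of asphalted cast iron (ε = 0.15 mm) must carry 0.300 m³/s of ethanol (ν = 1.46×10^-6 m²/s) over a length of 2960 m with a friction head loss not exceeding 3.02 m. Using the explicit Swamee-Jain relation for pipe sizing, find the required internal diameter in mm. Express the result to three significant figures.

Swamee-Jain (Type III): D = 0.66·[ε^1.25·(LQ²/(gh_f))^4.75 + ν·Q^9.4·(L/(gh_f))^5.2]^0.04
LQ²/(gh_f) = 8.992; L/(gh_f) = 99.91
Term 1 = ε^1.25·(…)^4.75 = 0.564; Term 2 = ν·Q^9.4·(…)^5.2 = 0.444
D = 0.66·(0.564 + 0.444)^0.04 = 0.6602 m = 660 mm
Check: V = 0.876 m/s, Re = 3.96×10^5, f = 0.01608, h_f = 2.82 m ≈ 3.02 m ✓

D ≈ 660 mm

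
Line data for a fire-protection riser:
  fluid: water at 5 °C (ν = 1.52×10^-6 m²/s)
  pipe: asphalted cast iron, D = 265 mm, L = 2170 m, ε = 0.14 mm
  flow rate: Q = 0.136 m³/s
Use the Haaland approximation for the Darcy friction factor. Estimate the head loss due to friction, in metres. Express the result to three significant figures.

V = 4Q/(πD²) = 4·0.136/(π·0.265²) = 2.466 m/s
Re = VD/ν = 2.466·0.265/1.52×10^-6 = 4.30×10^5 → turbulent
ε/D = 0.14/265 = 5.28×10^-4
Haaland: f = 0.01788
h_f = f(L/D)V²/(2g) = 0.01788·(2170/0.265)·2.466²/(2·9.81) = 45.36 m

h_f ≈ 45.4 m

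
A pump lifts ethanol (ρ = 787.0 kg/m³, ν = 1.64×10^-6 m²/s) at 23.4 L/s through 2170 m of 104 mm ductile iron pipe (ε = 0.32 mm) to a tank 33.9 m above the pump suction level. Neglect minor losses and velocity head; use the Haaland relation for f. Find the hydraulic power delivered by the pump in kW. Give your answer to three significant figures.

V = 4Q/(πD²) = 2.755 m/s; Re = 1.75×10^5; ε/D = 0.00308; f = 0.02708
h_f = f(L/D)V²/2g = 218.5 m
Total head H = z + h_f = 33.9 + 218.5 = 252.4 m
P_hyd = ρgQH = 787.0·9.81·0.0234·252.4 = 45.60 kW

P_hyd ≈ 45.6 kW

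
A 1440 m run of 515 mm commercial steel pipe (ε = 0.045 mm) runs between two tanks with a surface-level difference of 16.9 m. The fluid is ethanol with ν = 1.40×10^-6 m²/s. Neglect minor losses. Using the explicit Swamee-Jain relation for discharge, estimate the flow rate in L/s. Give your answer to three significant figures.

Q ≈ 626 L/s

Swamee-Jain (Type II): Q = -0.965·√(gD⁵h_f/L)·ln[ε/(3.7D) + √(3.17ν²L/(gD³h_f))]
√(gD⁵h_f/L) = √(9.81·0.515⁵·16.9/1440) = 0.06458
ε/(3.7D) = 2.36×10^-5; √(3.17ν²L/(gD³h_f)) = 1.99×10^-5
Q = -0.965·0.06458·ln(4.349×10^-5) = 0.6259 m³/s
Check: V = 3.00 m/s, Re = 1.11×10^6, f = 0.01320, h_f = 17.0 m ≈ 16.9 m ✓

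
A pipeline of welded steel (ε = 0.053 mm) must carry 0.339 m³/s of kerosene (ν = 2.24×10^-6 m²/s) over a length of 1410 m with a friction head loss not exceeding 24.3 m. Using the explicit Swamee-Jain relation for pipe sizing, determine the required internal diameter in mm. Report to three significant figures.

Swamee-Jain (Type III): D = 0.66·[ε^1.25·(LQ²/(gh_f))^4.75 + ν·Q^9.4·(L/(gh_f))^5.2]^0.04
LQ²/(gh_f) = 0.6797; L/(gh_f) = 5.915
Term 1 = ε^1.25·(…)^4.75 = 7.23×10^-7; Term 2 = ν·Q^9.4·(…)^5.2 = 8.88×10^-7
D = 0.66·(7.23×10^-7 + 8.88×10^-7)^0.04 = 0.3871 m = 387 mm
Check: V = 2.88 m/s, Re = 4.98×10^5, f = 0.01489, h_f = 22.9 m ≈ 24.3 m ✓

D ≈ 387 mm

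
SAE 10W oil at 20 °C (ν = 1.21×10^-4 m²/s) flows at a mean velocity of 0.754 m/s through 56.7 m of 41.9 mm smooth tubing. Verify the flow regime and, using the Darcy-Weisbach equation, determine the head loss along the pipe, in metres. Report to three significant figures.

h_f ≈ 9.61 m

Re = VD/ν = 0.754·0.04190/1.21×10^-4 = 261 → laminar (Re < 2300)
f = 64/Re = 0.2451
h_f = f(L/D)V²/(2g) = 0.2451·(56.7/0.04190)·0.754²/(2·9.81) = 9.612 m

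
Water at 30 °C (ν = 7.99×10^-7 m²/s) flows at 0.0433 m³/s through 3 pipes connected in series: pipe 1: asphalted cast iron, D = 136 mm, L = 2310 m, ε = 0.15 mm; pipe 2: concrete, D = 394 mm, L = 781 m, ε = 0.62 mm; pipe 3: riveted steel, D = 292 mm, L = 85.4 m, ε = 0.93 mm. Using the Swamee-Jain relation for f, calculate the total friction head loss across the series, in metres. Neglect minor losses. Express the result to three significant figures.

Pipe 1: V = 2.981 m/s, Re = 5.07×10^5, ε/D = 0.00110, f = 0.02078, h_1 = f(L/D)V²/2g = 159.9 m
Pipe 2: V = 0.3551 m/s, Re = 1.75×10^5, ε/D = 0.00157, f = 0.02336, h_2 = f(L/D)V²/2g = 0.2976 m
Pipe 3: V = 0.6466 m/s, Re = 2.36×10^5, ε/D = 0.00318, f = 0.02732, h_3 = f(L/D)V²/2g = 0.1703 m
Series → Q common, losses add: H = Σh = 160.3 m

H ≈ 160 m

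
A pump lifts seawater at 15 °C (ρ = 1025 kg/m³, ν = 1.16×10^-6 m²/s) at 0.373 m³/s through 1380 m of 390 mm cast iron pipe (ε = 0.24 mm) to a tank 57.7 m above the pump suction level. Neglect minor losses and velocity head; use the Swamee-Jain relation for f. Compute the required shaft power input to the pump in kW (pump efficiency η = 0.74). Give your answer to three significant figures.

V = 4Q/(πD²) = 3.122 m/s; Re = 1.05×10^6; ε/D = 6.15×10^-4; f = 0.01801
h_f = f(L/D)V²/2g = 31.67 m
Total head H = z + h_f = 57.7 + 31.67 = 89.37 m
P_hyd = ρgQH = 1025·9.81·0.373·89.37 = 335.2 kW
P_shaft = P_hyd/η = 335.2/0.74 = 453.0 kW

P_shaft ≈ 453 kW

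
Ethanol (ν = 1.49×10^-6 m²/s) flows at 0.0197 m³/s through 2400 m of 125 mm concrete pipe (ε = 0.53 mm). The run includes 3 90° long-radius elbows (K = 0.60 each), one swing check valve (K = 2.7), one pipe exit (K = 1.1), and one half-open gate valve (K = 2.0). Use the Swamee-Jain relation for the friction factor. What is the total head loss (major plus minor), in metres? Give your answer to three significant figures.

H_L ≈ 76.4 m

V = 4Q/(πD²) = 1.605 m/s; V²/2g = 0.1313 m
Re = 1.35×10^5, ε/D = 0.00424 → f = 0.02991 (Swamee-Jain)
Major: h_f = f(L/D)·V²/2g = 0.02991·19200·0.1313 = 75.42 m
Minor: ΣK = 7.60; h_m = ΣK·V²/2g = 0.9982 m
Total H_L = 75.42 + 0.9982 = 76.42 m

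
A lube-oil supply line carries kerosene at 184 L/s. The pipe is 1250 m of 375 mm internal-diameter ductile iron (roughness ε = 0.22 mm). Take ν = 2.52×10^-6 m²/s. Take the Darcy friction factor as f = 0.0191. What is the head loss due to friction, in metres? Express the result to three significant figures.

V = 4Q/(πD²) = 4·0.184/(π·0.375²) = 1.666 m/s
h_f = f(L/D)V²/(2g) = 0.01910·(1250/0.375)·1.666²/(2·9.81) = 9.006 m

h_f ≈ 9.01 m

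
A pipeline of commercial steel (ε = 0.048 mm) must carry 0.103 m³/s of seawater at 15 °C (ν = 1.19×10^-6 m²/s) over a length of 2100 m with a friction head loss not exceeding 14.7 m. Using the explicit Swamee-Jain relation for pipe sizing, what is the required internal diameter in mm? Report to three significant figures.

Swamee-Jain (Type III): D = 0.66·[ε^1.25·(LQ²/(gh_f))^4.75 + ν·Q^9.4·(L/(gh_f))^5.2]^0.04
LQ²/(gh_f) = 0.1545; L/(gh_f) = 14.56
Term 1 = ε^1.25·(…)^4.75 = 5.61×10^-10; Term 2 = ν·Q^9.4·(…)^5.2 = 7.00×10^-10
D = 0.66·(5.61×10^-10 + 7.00×10^-10)^0.04 = 0.2908 m = 291 mm
Check: V = 1.55 m/s, Re = 3.79×10^5, f = 0.01560, h_f = 13.8 m ≈ 14.7 m ✓

D ≈ 291 mm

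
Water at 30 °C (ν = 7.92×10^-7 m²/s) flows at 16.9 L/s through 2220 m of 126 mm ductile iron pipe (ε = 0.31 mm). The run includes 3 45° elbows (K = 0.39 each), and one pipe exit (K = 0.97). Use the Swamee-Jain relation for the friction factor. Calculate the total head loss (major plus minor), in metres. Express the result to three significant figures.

V = 4Q/(πD²) = 1.355 m/s; V²/2g = 0.09363 m
Re = 2.16×10^5, ε/D = 0.00246 → f = 0.02566 (Swamee-Jain)
Major: h_f = f(L/D)·V²/2g = 0.02566·17619·0.09363 = 42.32 m
Minor: ΣK = 2.14; h_m = ΣK·V²/2g = 0.2004 m
Total H_L = 42.32 + 0.2004 = 42.52 m

H_L ≈ 42.5 m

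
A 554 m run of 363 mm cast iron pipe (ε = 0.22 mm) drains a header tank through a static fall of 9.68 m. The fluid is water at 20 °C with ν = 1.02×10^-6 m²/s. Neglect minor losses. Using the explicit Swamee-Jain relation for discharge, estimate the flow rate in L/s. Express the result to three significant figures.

Swamee-Jain (Type II): Q = -0.965·√(gD⁵h_f/L)·ln[ε/(3.7D) + √(3.17ν²L/(gD³h_f))]
√(gD⁵h_f/L) = √(9.81·0.363⁵·9.68/554) = 0.03287
ε/(3.7D) = 1.64×10^-4; √(3.17ν²L/(gD³h_f)) = 2.01×10^-5
Q = -0.965·0.03287·ln(1.839×10^-4) = 0.2728 m³/s
Check: V = 2.64 m/s, Re = 9.38×10^5, f = 0.01801, h_f = 9.74 m ≈ 9.68 m ✓

Q ≈ 273 L/s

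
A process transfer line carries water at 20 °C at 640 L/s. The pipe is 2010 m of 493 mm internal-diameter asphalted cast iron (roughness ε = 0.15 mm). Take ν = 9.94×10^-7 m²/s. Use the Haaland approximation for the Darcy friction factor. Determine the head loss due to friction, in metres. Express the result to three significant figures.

h_f ≈ 36.0 m

V = 4Q/(πD²) = 4·0.640/(π·0.493²) = 3.353 m/s
Re = VD/ν = 3.353·0.493/9.94×10^-7 = 1.66×10^6 → turbulent
ε/D = 0.15/493 = 3.04×10^-4
Haaland: f = 0.01540
h_f = f(L/D)V²/(2g) = 0.01540·(2010/0.493)·3.353²/(2·9.81) = 35.97 m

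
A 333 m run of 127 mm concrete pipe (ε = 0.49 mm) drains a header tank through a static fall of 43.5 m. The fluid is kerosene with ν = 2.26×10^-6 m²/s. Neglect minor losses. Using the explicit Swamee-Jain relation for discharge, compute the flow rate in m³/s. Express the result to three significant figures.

Swamee-Jain (Type II): Q = -0.965·√(gD⁵h_f/L)·ln[ε/(3.7D) + √(3.17ν²L/(gD³h_f))]
√(gD⁵h_f/L) = √(9.81·0.127⁵·43.5/333) = 0.006507
ε/(3.7D) = 0.00104; √(3.17ν²L/(gD³h_f)) = 7.85×10^-5
Q = -0.965·0.006507·ln(0.001121) = 0.04266 m³/s
Check: V = 3.37 m/s, Re = 1.89×10^5, f = 0.02890, h_f = 43.8 m ≈ 43.5 m ✓

Q ≈ 0.0427 m³/s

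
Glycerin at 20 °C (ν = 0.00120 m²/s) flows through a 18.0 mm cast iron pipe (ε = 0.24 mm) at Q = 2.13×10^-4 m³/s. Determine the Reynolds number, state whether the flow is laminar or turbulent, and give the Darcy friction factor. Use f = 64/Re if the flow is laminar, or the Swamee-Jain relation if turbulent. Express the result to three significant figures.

V = 4Q/(πD²) = 0.8370 m/s
Re = VD/ν = 0.8370·0.0180/0.00120 = 12.6
Re < 2300 → laminar → f = 64/Re = 5.097

Re ≈ 12.6; laminar; f = 64/Re ≈ 5.10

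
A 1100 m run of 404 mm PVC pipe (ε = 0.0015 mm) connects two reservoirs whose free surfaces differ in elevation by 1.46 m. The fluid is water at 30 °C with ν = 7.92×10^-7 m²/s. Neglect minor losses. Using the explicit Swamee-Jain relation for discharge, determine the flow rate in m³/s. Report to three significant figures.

Q ≈ 0.113 m³/s

Swamee-Jain (Type II): Q = -0.965·√(gD⁵h_f/L)·ln[ε/(3.7D) + √(3.17ν²L/(gD³h_f))]
√(gD⁵h_f/L) = √(9.81·0.404⁵·1.46/1100) = 0.01184
ε/(3.7D) = 1.00×10^-6; √(3.17ν²L/(gD³h_f)) = 4.81×10^-5
Q = -0.965·0.01184·ln(4.913×10^-5) = 0.1133 m³/s
Check: V = 0.884 m/s, Re = 4.51×10^5, f = 0.01339, h_f = 1.45 m ≈ 1.46 m ✓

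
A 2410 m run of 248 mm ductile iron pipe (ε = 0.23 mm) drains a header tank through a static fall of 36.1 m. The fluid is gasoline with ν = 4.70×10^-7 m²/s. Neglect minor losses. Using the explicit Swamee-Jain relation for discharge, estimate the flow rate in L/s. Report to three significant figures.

Q ≈ 93.2 L/s

Swamee-Jain (Type II): Q = -0.965·√(gD⁵h_f/L)·ln[ε/(3.7D) + √(3.17ν²L/(gD³h_f))]
√(gD⁵h_f/L) = √(9.81·0.248⁵·36.1/2410) = 0.01174
ε/(3.7D) = 2.51×10^-4; √(3.17ν²L/(gD³h_f)) = 1.77×10^-5
Q = -0.965·0.01174·ln(2.683×10^-4) = 0.09317 m³/s
Check: V = 1.93 m/s, Re = 1.02×10^6, f = 0.01969, h_f = 36.3 m ≈ 36.1 m ✓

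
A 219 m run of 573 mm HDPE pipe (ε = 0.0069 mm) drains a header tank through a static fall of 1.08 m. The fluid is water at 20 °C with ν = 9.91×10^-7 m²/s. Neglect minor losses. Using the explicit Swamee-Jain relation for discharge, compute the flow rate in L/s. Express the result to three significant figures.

Swamee-Jain (Type II): Q = -0.965·√(gD⁵h_f/L)·ln[ε/(3.7D) + √(3.17ν²L/(gD³h_f))]
√(gD⁵h_f/L) = √(9.81·0.573⁵·1.08/219) = 0.05467
ε/(3.7D) = 3.25×10^-6; √(3.17ν²L/(gD³h_f)) = 1.85×10^-5
Q = -0.965·0.05467·ln(2.175×10^-5) = 0.5663 m³/s
Check: V = 2.20 m/s, Re = 1.27×10^6, f = 0.01149, h_f = 1.08 m ≈ 1.08 m ✓

Q ≈ 566 L/s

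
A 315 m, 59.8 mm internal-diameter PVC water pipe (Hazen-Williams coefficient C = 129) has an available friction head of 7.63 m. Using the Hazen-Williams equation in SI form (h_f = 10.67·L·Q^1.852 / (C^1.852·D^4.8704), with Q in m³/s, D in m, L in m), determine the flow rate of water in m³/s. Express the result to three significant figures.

Q ≈ 0.00292 m³/s

Rearranging: Q = [h_f·C^1.852·D^4.8704 / (10.67·L)]^(1/1.852)
Q = [7.63·129^1.852·0.0598^4.8704 / (10.67·315)]^0.540 = 0.002924 m³/s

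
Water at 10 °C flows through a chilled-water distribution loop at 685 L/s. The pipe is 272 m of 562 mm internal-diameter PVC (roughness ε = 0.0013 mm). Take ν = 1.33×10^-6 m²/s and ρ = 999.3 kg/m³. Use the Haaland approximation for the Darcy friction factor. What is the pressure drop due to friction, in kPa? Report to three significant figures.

V = 4Q/(πD²) = 4·0.685/(π·0.562²) = 2.761 m/s
Re = VD/ν = 2.761·0.562/1.33×10^-6 = 1.17×10^6 → turbulent
ε/D = 0.0013/562 = 2.31×10^-6
Haaland: f = 0.01133
h_f = f(L/D)V²/(2g) = 0.01133·(272/0.562)·2.761²/(2·9.81) = 2.132 m
Δp = ρg·h_f = 999.3·9.81·2.132 = 20.90 kPa

Δp ≈ 20.9 kPa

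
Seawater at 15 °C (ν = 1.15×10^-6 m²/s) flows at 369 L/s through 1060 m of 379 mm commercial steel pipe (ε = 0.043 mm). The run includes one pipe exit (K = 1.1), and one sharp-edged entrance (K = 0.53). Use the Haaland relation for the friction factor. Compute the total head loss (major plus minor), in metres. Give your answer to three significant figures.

H_L ≈ 21.4 m

V = 4Q/(πD²) = 3.271 m/s; V²/2g = 0.5453 m
Re = 1.08×10^6, ε/D = 1.13×10^-4 → f = 0.01345 (Haaland)
Major: h_f = f(L/D)·V²/2g = 0.01345·2797·0.5453 = 20.51 m
Minor: ΣK = 1.63; h_m = ΣK·V²/2g = 0.8888 m
Total H_L = 20.51 + 0.8888 = 21.39 m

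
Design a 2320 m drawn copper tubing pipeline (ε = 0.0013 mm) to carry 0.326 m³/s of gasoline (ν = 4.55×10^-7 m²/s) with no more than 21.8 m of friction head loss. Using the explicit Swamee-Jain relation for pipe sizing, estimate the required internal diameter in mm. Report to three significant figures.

Swamee-Jain (Type III): D = 0.66·[ε^1.25·(LQ²/(gh_f))^4.75 + ν·Q^9.4·(L/(gh_f))^5.2]^0.04
LQ²/(gh_f) = 1.153; L/(gh_f) = 10.85
Term 1 = ε^1.25·(…)^4.75 = 8.63×10^-8; Term 2 = ν·Q^9.4·(…)^5.2 = 2.93×10^-6
D = 0.66·(8.63×10^-8 + 2.93×10^-6)^0.04 = 0.3969 m = 397 mm
Check: V = 2.63 m/s, Re = 2.30×10^6, f = 0.01028, h_f = 21.3 m ≈ 21.8 m ✓

D ≈ 397 mm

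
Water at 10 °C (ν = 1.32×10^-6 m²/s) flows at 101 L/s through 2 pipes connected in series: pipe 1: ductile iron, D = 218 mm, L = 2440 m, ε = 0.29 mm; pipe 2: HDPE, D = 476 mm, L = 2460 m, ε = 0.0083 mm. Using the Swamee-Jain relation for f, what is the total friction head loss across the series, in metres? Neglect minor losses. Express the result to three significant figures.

H ≈ 92.2 m

Pipe 1: V = 2.706 m/s, Re = 4.47×10^5, ε/D = 0.00133, f = 0.02174, h_1 = f(L/D)V²/2g = 90.83 m
Pipe 2: V = 0.5676 m/s, Re = 2.05×10^5, ε/D = 1.74×10^-5, f = 0.01562, h_2 = f(L/D)V²/2g = 1.326 m
Series → Q common, losses add: H = Σh = 92.16 m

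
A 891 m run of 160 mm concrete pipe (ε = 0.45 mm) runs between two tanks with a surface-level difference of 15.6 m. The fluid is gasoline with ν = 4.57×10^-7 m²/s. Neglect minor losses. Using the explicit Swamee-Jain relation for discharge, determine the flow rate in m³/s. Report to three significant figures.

Q ≈ 0.0293 m³/s

Swamee-Jain (Type II): Q = -0.965·√(gD⁵h_f/L)·ln[ε/(3.7D) + √(3.17ν²L/(gD³h_f))]
√(gD⁵h_f/L) = √(9.81·0.160⁵·15.6/891) = 0.004244
ε/(3.7D) = 7.60×10^-4; √(3.17ν²L/(gD³h_f)) = 3.07×10^-5
Q = -0.965·0.004244·ln(7.908×10^-4) = 0.02925 m³/s
Check: V = 1.45 m/s, Re = 5.09×10^5, f = 0.02609, h_f = 15.7 m ≈ 15.6 m ✓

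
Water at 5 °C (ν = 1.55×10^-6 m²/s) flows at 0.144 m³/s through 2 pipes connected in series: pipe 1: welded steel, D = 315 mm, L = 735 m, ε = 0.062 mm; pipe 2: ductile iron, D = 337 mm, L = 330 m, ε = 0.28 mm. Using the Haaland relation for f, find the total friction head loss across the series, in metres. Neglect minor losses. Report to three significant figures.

H ≈ 8.92 m

Pipe 1: V = 1.848 m/s, Re = 3.76×10^5, ε/D = 1.97×10^-4, f = 0.01566, h_1 = f(L/D)V²/2g = 6.360 m
Pipe 2: V = 1.614 m/s, Re = 3.51×10^5, ε/D = 8.31×10^-4, f = 0.01965, h_2 = f(L/D)V²/2g = 2.556 m
Series → Q common, losses add: H = Σh = 8.916 m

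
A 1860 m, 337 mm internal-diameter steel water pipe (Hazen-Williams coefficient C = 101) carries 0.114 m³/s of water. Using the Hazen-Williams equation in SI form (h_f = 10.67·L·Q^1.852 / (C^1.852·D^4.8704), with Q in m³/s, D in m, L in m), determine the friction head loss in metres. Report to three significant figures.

h_f = 10.67·1860·0.114^1.852 / (101^1.852·0.337^4.8704) = 13.79 m

h_f ≈ 13.8 m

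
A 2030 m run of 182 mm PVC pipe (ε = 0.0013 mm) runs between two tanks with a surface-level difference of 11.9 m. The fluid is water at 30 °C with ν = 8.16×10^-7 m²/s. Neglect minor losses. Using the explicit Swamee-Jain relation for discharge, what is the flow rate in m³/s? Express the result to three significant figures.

Swamee-Jain (Type II): Q = -0.965·√(gD⁵h_f/L)·ln[ε/(3.7D) + √(3.17ν²L/(gD³h_f))]
√(gD⁵h_f/L) = √(9.81·0.182⁵·11.9/2030) = 0.003389
ε/(3.7D) = 1.93×10^-6; √(3.17ν²L/(gD³h_f)) = 7.80×10^-5
Q = -0.965·0.003389·ln(7.996×10^-5) = 0.03085 m³/s
Check: V = 1.19 m/s, Re = 2.64×10^5, f = 0.01480, h_f = 11.8 m ≈ 11.9 m ✓

Q ≈ 0.0309 m³/s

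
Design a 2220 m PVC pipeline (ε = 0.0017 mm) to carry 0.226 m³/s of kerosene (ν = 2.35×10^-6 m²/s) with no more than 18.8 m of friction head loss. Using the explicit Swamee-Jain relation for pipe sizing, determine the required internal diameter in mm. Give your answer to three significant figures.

Swamee-Jain (Type III): D = 0.66·[ε^1.25·(LQ²/(gh_f))^4.75 + ν·Q^9.4·(L/(gh_f))^5.2]^0.04
LQ²/(gh_f) = 0.6148; L/(gh_f) = 12.04
Term 1 = ε^1.25·(…)^4.75 = 6.09×10^-9; Term 2 = ν·Q^9.4·(…)^5.2 = 8.29×10^-7
D = 0.66·(6.09×10^-9 + 8.29×10^-7)^0.04 = 0.3771 m = 377 mm
Check: V = 2.02 m/s, Re = 3.25×10^5, f = 0.01422, h_f = 17.5 m ≈ 18.8 m ✓

D ≈ 377 mm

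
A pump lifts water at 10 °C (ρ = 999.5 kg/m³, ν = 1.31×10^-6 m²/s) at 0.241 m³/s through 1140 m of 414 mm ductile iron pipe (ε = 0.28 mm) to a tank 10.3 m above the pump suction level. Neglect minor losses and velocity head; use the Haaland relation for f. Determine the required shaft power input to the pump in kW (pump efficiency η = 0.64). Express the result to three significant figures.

V = 4Q/(πD²) = 1.790 m/s; Re = 5.66×10^5; ε/D = 6.76×10^-4; f = 0.01854
h_f = f(L/D)V²/2g = 8.339 m
Total head H = z + h_f = 10.3 + 8.339 = 18.64 m
P_hyd = ρgQH = 999.5·9.81·0.241·18.64 = 44.05 kW
P_shaft = P_hyd/η = 44.05/0.64 = 68.82 kW

P_shaft ≈ 68.8 kW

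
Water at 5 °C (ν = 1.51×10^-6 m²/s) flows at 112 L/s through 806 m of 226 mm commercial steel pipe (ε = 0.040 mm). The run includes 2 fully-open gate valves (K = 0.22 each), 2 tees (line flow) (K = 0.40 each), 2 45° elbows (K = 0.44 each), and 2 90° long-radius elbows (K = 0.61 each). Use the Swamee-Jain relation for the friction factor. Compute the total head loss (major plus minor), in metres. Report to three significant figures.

H_L ≈ 23.4 m

V = 4Q/(πD²) = 2.792 m/s; V²/2g = 0.3973 m
Re = 4.18×10^5, ε/D = 1.77×10^-4 → f = 0.01555 (Swamee-Jain)
Major: h_f = f(L/D)·V²/2g = 0.01555·3566·0.3973 = 22.04 m
Minor: ΣK = 3.34; h_m = ΣK·V²/2g = 1.327 m
Total H_L = 22.04 + 1.327 = 23.37 m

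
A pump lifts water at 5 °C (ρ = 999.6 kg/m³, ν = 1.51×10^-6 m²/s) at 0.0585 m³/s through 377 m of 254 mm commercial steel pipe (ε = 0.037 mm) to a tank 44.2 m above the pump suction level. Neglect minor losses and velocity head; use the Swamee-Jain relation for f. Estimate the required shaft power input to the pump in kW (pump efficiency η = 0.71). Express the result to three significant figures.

V = 4Q/(πD²) = 1.155 m/s; Re = 1.94×10^5; ε/D = 1.46×10^-4; f = 0.01681
h_f = f(L/D)V²/2g = 1.695 m
Total head H = z + h_f = 44.2 + 1.695 = 45.90 m
P_hyd = ρgQH = 999.6·9.81·0.0585·45.90 = 26.33 kW
P_shaft = P_hyd/η = 26.33/0.71 = 37.08 kW

P_shaft ≈ 37.1 kW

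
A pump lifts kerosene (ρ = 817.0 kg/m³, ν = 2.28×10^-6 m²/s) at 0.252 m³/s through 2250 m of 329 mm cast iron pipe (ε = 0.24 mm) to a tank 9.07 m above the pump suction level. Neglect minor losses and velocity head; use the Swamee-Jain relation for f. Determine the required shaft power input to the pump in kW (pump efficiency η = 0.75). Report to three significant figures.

V = 4Q/(πD²) = 2.964 m/s; Re = 4.28×10^5; ε/D = 7.29×10^-4; f = 0.01920
h_f = f(L/D)V²/2g = 58.80 m
Total head H = z + h_f = 9.07 + 58.80 = 67.87 m
P_hyd = ρgQH = 817.0·9.81·0.252·67.87 = 137.1 kW
P_shaft = P_hyd/η = 137.1/0.75 = 182.8 kW

P_shaft ≈ 183 kW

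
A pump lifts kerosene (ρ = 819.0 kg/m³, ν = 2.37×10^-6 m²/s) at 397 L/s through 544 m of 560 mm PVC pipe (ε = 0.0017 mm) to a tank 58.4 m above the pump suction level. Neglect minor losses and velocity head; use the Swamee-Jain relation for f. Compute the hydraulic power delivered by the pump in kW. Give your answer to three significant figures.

V = 4Q/(πD²) = 1.612 m/s; Re = 3.81×10^5; ε/D = 3.04×10^-6; f = 0.01379
h_f = f(L/D)V²/2g = 1.774 m
Total head H = z + h_f = 58.4 + 1.774 = 60.17 m
P_hyd = ρgQH = 819.0·9.81·0.397·60.17 = 191.9 kW

P_hyd ≈ 192 kW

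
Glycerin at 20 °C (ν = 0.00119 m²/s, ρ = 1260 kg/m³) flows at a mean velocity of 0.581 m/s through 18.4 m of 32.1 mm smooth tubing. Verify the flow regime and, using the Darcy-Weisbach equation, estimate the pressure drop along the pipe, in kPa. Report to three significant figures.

Re = VD/ν = 0.581·0.03210/0.00119 = 15.7 → laminar (Re < 2300)
f = 64/Re = 4.084
h_f = f(L/D)V²/(2g) = 4.084·(18.4/0.03210)·0.581²/(2·9.81) = 40.27 m
Δp = ρg·h_f = 1260·9.81·40.27 = 497.8 kPa

Δp ≈ 498 kPa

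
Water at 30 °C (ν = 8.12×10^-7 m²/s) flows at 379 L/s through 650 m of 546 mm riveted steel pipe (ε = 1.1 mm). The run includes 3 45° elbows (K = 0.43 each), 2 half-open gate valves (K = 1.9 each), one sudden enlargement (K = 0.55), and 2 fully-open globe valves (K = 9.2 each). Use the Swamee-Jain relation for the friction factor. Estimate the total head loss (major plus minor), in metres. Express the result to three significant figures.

H_L ≈ 6.98 m

V = 4Q/(πD²) = 1.619 m/s; V²/2g = 0.1335 m
Re = 1.09×10^6, ε/D = 0.00201 → f = 0.02371 (Swamee-Jain)
Major: h_f = f(L/D)·V²/2g = 0.02371·1190·0.1335 = 3.769 m
Minor: ΣK = 24.0; h_m = ΣK·V²/2g = 3.210 m
Total H_L = 3.769 + 3.210 = 6.979 m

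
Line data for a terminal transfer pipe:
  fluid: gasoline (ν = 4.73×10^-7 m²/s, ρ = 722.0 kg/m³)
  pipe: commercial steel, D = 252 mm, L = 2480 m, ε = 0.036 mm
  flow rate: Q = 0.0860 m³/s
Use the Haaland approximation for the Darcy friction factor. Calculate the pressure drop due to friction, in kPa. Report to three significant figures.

V = 4Q/(πD²) = 4·0.0860/(π·0.252²) = 1.724 m/s
Re = VD/ν = 1.724·0.252/4.73×10^-7 = 9.19×10^5 → turbulent
ε/D = 0.036/252 = 1.43×10^-4
Haaland: f = 0.01400
h_f = f(L/D)V²/(2g) = 0.01400·(2480/0.252)·1.724²/(2·9.81) = 20.87 m
Δp = ρg·h_f = 722.0·9.81·20.87 = 147.8 kPa

Δp ≈ 148 kPa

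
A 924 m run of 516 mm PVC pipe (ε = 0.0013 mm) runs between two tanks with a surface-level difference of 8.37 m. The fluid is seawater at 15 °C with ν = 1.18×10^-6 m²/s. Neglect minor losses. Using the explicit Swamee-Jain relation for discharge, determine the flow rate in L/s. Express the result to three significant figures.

Q ≈ 596 L/s

Swamee-Jain (Type II): Q = -0.965·√(gD⁵h_f/L)·ln[ε/(3.7D) + √(3.17ν²L/(gD³h_f))]
√(gD⁵h_f/L) = √(9.81·0.516⁵·8.37/924) = 0.05701
ε/(3.7D) = 6.81×10^-7; √(3.17ν²L/(gD³h_f)) = 1.90×10^-5
Q = -0.965·0.05701·ln(1.970×10^-5) = 0.5961 m³/s
Check: V = 2.85 m/s, Re = 1.25×10^6, f = 0.01126, h_f = 8.35 m ≈ 8.37 m ✓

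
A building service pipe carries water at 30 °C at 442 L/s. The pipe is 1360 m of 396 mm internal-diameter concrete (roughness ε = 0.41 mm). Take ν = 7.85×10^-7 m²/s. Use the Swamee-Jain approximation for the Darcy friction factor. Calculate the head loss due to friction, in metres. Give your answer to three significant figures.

h_f ≈ 45.2 m

V = 4Q/(πD²) = 4·0.442/(π·0.396²) = 3.589 m/s
Re = VD/ν = 3.589·0.396/7.85×10^-7 = 1.81×10^6 → turbulent
ε/D = 0.41/396 = 0.00104
Swamee-Jain: f = 0.02003
h_f = f(L/D)V²/(2g) = 0.02003·(1360/0.396)·3.589²/(2·9.81) = 45.16 m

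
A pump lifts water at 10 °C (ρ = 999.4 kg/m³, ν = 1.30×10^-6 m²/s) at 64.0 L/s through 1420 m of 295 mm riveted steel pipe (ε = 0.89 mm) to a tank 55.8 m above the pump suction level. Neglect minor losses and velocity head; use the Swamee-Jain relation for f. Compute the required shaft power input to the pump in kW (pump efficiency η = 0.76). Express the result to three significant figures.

P_shaft ≈ 50.9 kW

V = 4Q/(πD²) = 0.9364 m/s; Re = 2.12×10^5; ε/D = 0.00302; f = 0.02701
h_f = f(L/D)V²/2g = 5.811 m
Total head H = z + h_f = 55.8 + 5.811 = 61.61 m
P_hyd = ρgQH = 999.4·9.81·0.0640·61.61 = 38.66 kW
P_shaft = P_hyd/η = 38.66/0.76 = 50.87 kW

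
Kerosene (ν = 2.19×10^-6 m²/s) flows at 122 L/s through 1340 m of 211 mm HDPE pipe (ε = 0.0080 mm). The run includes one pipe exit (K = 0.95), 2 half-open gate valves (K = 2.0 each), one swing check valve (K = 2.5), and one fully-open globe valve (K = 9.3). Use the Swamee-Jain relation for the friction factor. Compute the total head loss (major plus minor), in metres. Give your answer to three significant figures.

H_L ≈ 67.7 m

V = 4Q/(πD²) = 3.489 m/s; V²/2g = 0.6205 m
Re = 3.36×10^5, ε/D = 3.79×10^-5 → f = 0.01453 (Swamee-Jain)
Major: h_f = f(L/D)·V²/2g = 0.01453·6351·0.6205 = 57.27 m
Minor: ΣK = 16.8; h_m = ΣK·V²/2g = 10.39 m
Total H_L = 57.27 + 10.39 = 67.66 m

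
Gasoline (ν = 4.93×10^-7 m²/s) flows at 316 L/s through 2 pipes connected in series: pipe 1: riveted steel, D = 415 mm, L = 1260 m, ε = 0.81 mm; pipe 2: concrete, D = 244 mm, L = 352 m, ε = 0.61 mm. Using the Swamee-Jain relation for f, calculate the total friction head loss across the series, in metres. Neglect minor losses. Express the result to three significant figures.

H ≈ 104 m

Pipe 1: V = 2.336 m/s, Re = 1.97×10^6, ε/D = 0.00195, f = 0.02341, h_1 = f(L/D)V²/2g = 19.77 m
Pipe 2: V = 6.758 m/s, Re = 3.34×10^6, ε/D = 0.00250, f = 0.02495, h_2 = f(L/D)V²/2g = 83.79 m
Series → Q common, losses add: H = Σh = 103.6 m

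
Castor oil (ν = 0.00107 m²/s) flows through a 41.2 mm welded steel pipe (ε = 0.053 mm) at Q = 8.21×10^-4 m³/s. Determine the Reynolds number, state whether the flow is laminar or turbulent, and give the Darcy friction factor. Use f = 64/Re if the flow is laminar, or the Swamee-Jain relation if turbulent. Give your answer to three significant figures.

V = 4Q/(πD²) = 0.6158 m/s
Re = VD/ν = 0.6158·0.0412/0.00107 = 23.7
Re < 2300 → laminar → f = 64/Re = 2.699

Re ≈ 23.7; laminar; f = 64/Re ≈ 2.70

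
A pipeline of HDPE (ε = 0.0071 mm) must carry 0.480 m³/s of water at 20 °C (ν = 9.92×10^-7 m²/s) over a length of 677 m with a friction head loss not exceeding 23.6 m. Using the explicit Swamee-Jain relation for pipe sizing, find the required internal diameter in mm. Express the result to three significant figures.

D ≈ 363 mm

Swamee-Jain (Type III): D = 0.66·[ε^1.25·(LQ²/(gh_f))^4.75 + ν·Q^9.4·(L/(gh_f))^5.2]^0.04
LQ²/(gh_f) = 0.6737; L/(gh_f) = 2.924
Term 1 = ε^1.25·(…)^4.75 = 5.62×10^-8; Term 2 = ν·Q^9.4·(…)^5.2 = 2.65×10^-7
D = 0.66·(5.62×10^-8 + 2.65×10^-7)^0.04 = 0.3629 m = 363 mm
Check: V = 4.64 m/s, Re = 1.70×10^6, f = 0.01127, h_f = 23.1 m ≈ 23.6 m ✓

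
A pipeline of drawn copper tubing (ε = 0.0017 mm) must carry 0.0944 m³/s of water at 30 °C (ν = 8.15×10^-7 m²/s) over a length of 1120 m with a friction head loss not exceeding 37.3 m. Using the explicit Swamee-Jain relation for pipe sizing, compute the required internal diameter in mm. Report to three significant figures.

Swamee-Jain (Type III): D = 0.66·[ε^1.25·(LQ²/(gh_f))^4.75 + ν·Q^9.4·(L/(gh_f))^5.2]^0.04
LQ²/(gh_f) = 0.02728; L/(gh_f) = 3.061
Term 1 = ε^1.25·(…)^4.75 = 2.28×10^-15; Term 2 = ν·Q^9.4·(…)^5.2 = 6.34×10^-14
D = 0.66·(2.28×10^-15 + 6.34×10^-14)^0.04 = 0.1960 m = 196 mm
Check: V = 3.13 m/s, Re = 7.52×10^5, f = 0.01236, h_f = 35.3 m ≈ 37.3 m ✓

D ≈ 196 mm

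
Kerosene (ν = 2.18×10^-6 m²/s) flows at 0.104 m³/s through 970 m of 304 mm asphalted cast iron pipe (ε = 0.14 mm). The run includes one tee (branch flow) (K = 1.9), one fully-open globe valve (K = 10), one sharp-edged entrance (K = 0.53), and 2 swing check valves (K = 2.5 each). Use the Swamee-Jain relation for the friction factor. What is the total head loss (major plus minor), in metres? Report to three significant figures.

H_L ≈ 8.08 m

V = 4Q/(πD²) = 1.433 m/s; V²/2g = 0.1046 m
Re = 2.00×10^5, ε/D = 4.61×10^-4 → f = 0.01872 (Swamee-Jain)
Major: h_f = f(L/D)·V²/2g = 0.01872·3191·0.1046 = 6.252 m
Minor: ΣK = 17.4; h_m = ΣK·V²/2g = 1.824 m
Total H_L = 6.252 + 1.824 = 8.076 m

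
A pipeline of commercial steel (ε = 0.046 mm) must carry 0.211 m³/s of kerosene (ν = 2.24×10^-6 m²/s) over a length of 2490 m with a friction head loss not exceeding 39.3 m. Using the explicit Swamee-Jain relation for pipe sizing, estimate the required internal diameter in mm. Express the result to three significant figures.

Swamee-Jain (Type III): D = 0.66·[ε^1.25·(LQ²/(gh_f))^4.75 + ν·Q^9.4·(L/(gh_f))^5.2]^0.04
LQ²/(gh_f) = 0.2875; L/(gh_f) = 6.459
Term 1 = ε^1.25·(…)^4.75 = 1.02×10^-8; Term 2 = ν·Q^9.4·(…)^5.2 = 1.63×10^-8
D = 0.66·(1.02×10^-8 + 1.63×10^-8)^0.04 = 0.3284 m = 328 mm
Check: V = 2.49 m/s, Re = 3.65×10^5, f = 0.01543, h_f = 37.0 m ≈ 39.3 m ✓

D ≈ 328 mm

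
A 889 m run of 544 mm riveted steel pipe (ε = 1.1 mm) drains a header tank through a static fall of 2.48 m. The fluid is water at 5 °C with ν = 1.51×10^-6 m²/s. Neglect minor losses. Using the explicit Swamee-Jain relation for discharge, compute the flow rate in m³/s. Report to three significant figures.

Q ≈ 0.259 m³/s

Swamee-Jain (Type II): Q = -0.965·√(gD⁵h_f/L)·ln[ε/(3.7D) + √(3.17ν²L/(gD³h_f))]
√(gD⁵h_f/L) = √(9.81·0.544⁵·2.48/889) = 0.03611
ε/(3.7D) = 5.47×10^-4; √(3.17ν²L/(gD³h_f)) = 4.05×10^-5
Q = -0.965·0.03611·ln(5.870×10^-4) = 0.2593 m³/s
Check: V = 1.12 m/s, Re = 4.02×10^5, f = 0.02407, h_f = 2.49 m ≈ 2.48 m ✓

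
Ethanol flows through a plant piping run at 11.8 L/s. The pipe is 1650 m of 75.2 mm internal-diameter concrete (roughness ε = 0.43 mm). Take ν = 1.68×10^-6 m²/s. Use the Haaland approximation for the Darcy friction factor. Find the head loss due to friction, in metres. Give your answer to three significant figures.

h_f ≈ 255 m

V = 4Q/(πD²) = 4·0.0118/(π·0.0752²) = 2.657 m/s
Re = VD/ν = 2.657·0.0752/1.68×10^-6 = 1.19×10^5 → turbulent
ε/D = 0.43/75.2 = 0.00572
Haaland: f = 0.03236
h_f = f(L/D)V²/(2g) = 0.03236·(1650/0.0752)·2.657²/(2·9.81) = 255.5 m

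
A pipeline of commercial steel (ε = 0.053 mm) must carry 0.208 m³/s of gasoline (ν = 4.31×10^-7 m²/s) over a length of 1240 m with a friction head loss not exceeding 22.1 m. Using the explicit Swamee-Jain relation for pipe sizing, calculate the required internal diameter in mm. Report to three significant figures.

D ≈ 312 mm

Swamee-Jain (Type III): D = 0.66·[ε^1.25·(LQ²/(gh_f))^4.75 + ν·Q^9.4·(L/(gh_f))^5.2]^0.04
LQ²/(gh_f) = 0.2474; L/(gh_f) = 5.720
Term 1 = ε^1.25·(…)^4.75 = 5.95×10^-9; Term 2 = ν·Q^9.4·(…)^5.2 = 1.45×10^-9
D = 0.66·(5.95×10^-9 + 1.45×10^-9)^0.04 = 0.3121 m = 312 mm
Check: V = 2.72 m/s, Re = 1.97×10^6, f = 0.01394, h_f = 20.9 m ≈ 22.1 m ✓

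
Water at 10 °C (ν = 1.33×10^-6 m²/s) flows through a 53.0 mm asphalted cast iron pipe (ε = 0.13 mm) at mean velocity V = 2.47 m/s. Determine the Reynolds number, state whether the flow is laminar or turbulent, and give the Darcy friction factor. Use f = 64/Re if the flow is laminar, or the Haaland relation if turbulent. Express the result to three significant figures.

Re = VD/ν = 2.470·0.0530/1.33×10^-6 = 9.84×10^4
Re > 4000 → turbulent; ε/D = 0.00245
Haaland: f = 0.02614

Re ≈ 9.84×10^4; turbulent; f ≈ 0.0261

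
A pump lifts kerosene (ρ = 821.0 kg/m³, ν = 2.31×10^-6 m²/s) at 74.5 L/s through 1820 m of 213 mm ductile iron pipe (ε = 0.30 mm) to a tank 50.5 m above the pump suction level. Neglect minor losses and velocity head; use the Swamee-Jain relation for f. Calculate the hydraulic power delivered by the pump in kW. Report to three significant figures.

V = 4Q/(πD²) = 2.091 m/s; Re = 1.93×10^5; ε/D = 0.00141; f = 0.02271
h_f = f(L/D)V²/2g = 43.24 m
Total head H = z + h_f = 50.5 + 43.24 = 93.74 m
P_hyd = ρgQH = 821.0·9.81·0.0745·93.74 = 56.25 kW

P_hyd ≈ 56.2 kW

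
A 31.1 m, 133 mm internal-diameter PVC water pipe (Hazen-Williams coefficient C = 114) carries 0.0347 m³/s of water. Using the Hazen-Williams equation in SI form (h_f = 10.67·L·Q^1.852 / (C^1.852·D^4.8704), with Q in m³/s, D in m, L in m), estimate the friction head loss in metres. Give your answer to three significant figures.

h_f ≈ 1.89 m

h_f = 10.67·31.1·0.0347^1.852 / (114^1.852·0.133^4.8704) = 1.885 m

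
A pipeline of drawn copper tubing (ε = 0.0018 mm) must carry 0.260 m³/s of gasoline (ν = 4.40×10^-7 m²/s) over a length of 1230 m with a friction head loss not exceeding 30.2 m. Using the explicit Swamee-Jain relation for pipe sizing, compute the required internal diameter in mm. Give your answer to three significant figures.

D ≈ 299 mm

Swamee-Jain (Type III): D = 0.66·[ε^1.25·(LQ²/(gh_f))^4.75 + ν·Q^9.4·(L/(gh_f))^5.2]^0.04
LQ²/(gh_f) = 0.2807; L/(gh_f) = 4.152
Term 1 = ε^1.25·(…)^4.75 = 1.58×10^-10; Term 2 = ν·Q^9.4·(…)^5.2 = 2.29×10^-9
D = 0.66·(1.58×10^-10 + 2.29×10^-9)^0.04 = 0.2986 m = 299 mm
Check: V = 3.71 m/s, Re = 2.52×10^6, f = 0.01026, h_f = 29.7 m ≈ 30.2 m ✓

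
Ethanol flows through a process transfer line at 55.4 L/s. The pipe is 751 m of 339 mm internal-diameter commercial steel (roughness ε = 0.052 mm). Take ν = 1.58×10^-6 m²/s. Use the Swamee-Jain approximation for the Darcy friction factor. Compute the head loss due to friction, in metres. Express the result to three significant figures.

V = 4Q/(πD²) = 4·0.0554/(π·0.339²) = 0.6138 m/s
Re = VD/ν = 0.6138·0.339/1.58×10^-6 = 1.32×10^5 → turbulent
ε/D = 0.052/339 = 1.53×10^-4
Swamee-Jain: f = 0.01790
h_f = f(L/D)V²/(2g) = 0.01790·(751/0.339)·0.6138²/(2·9.81) = 0.7614 m

h_f ≈ 0.761 m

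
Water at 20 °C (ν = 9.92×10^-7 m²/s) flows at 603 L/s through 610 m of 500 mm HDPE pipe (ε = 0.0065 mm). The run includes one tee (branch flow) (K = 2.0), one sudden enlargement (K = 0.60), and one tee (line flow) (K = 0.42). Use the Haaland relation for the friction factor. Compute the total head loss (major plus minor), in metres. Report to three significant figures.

V = 4Q/(πD²) = 3.071 m/s; V²/2g = 0.4807 m
Re = 1.55×10^6, ε/D = 1.30×10^-5 → f = 0.01110 (Haaland)
Major: h_f = f(L/D)·V²/2g = 0.01110·1220·0.4807 = 6.511 m
Minor: ΣK = 3.02; h_m = ΣK·V²/2g = 1.452 m
Total H_L = 6.511 + 1.452 = 7.963 m

H_L ≈ 7.96 m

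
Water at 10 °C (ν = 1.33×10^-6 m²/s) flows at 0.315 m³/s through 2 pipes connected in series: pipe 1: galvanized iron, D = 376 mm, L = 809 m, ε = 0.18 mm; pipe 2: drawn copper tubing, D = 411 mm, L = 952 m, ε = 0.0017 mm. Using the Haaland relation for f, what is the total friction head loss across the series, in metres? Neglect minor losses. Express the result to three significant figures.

H ≈ 23.3 m

Pipe 1: V = 2.837 m/s, Re = 8.02×10^5, ε/D = 4.79×10^-4, f = 0.01713, h_1 = f(L/D)V²/2g = 15.12 m
Pipe 2: V = 2.374 m/s, Re = 7.34×10^5, ε/D = 4.14×10^-6, f = 0.01227, h_2 = f(L/D)V²/2g = 8.166 m
Series → Q common, losses add: H = Σh = 23.29 m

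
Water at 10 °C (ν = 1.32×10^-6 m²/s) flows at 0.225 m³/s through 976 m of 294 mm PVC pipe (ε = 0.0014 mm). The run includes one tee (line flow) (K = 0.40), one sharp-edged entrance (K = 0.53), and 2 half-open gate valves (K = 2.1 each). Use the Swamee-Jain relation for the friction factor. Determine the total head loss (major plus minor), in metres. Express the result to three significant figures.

H_L ≈ 25.8 m

V = 4Q/(πD²) = 3.314 m/s; V²/2g = 0.5599 m
Re = 7.38×10^5, ε/D = 4.76×10^-6 → f = 0.01232 (Swamee-Jain)
Major: h_f = f(L/D)·V²/2g = 0.01232·3320·0.5599 = 22.90 m
Minor: ΣK = 5.13; h_m = ΣK·V²/2g = 2.872 m
Total H_L = 22.90 + 2.872 = 25.78 m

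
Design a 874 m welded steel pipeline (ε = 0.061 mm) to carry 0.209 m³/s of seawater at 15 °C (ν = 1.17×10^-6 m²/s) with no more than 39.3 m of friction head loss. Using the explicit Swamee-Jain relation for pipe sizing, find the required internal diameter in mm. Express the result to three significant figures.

D ≈ 265 mm

Swamee-Jain (Type III): D = 0.66·[ε^1.25·(LQ²/(gh_f))^4.75 + ν·Q^9.4·(L/(gh_f))^5.2]^0.04
LQ²/(gh_f) = 0.09902; L/(gh_f) = 2.267
Term 1 = ε^1.25·(…)^4.75 = 9.15×10^-11; Term 2 = ν·Q^9.4·(…)^5.2 = 3.36×10^-11
D = 0.66·(9.15×10^-11 + 3.36×10^-11)^0.04 = 0.2651 m = 265 mm
Check: V = 3.79 m/s, Re = 8.58×10^5, f = 0.01522, h_f = 36.6 m ≈ 39.3 m ✓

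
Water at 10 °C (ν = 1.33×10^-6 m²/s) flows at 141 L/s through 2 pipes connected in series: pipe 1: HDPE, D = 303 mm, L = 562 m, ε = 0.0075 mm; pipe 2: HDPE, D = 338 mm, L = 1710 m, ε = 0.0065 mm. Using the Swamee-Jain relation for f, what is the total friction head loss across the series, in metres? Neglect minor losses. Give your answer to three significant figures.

H ≈ 13.8 m

Pipe 1: V = 1.955 m/s, Re = 4.45×10^5, ε/D = 2.48×10^-5, f = 0.01373, h_1 = f(L/D)V²/2g = 4.962 m
Pipe 2: V = 1.571 m/s, Re = 3.99×10^5, ε/D = 1.92×10^-5, f = 0.01390, h_2 = f(L/D)V²/2g = 8.850 m
Series → Q common, losses add: H = Σh = 13.81 m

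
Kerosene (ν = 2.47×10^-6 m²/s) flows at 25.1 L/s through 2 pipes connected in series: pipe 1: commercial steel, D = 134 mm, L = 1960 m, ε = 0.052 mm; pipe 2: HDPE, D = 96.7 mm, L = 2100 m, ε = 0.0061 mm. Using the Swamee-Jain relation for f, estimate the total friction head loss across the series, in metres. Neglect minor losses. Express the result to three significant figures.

H ≈ 271 m

Pipe 1: V = 1.780 m/s, Re = 9.66×10^4, ε/D = 3.88×10^-4, f = 0.02001, h_1 = f(L/D)V²/2g = 47.26 m
Pipe 2: V = 3.418 m/s, Re = 1.34×10^5, ε/D = 6.31×10^-5, f = 0.01727, h_2 = f(L/D)V²/2g = 223.3 m
Series → Q common, losses add: H = Σh = 270.5 m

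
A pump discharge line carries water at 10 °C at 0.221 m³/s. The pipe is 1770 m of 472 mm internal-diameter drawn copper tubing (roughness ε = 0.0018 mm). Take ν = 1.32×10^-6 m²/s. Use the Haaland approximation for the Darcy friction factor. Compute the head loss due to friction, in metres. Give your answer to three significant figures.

h_f ≈ 4.07 m

V = 4Q/(πD²) = 4·0.221/(π·0.472²) = 1.263 m/s
Re = VD/ν = 1.263·0.472/1.32×10^-6 = 4.52×10^5 → turbulent
ε/D = 0.0018/472 = 3.81×10^-6
Haaland: f = 0.01334
h_f = f(L/D)V²/(2g) = 0.01334·(1770/0.472)·1.263²/(2·9.81) = 4.068 m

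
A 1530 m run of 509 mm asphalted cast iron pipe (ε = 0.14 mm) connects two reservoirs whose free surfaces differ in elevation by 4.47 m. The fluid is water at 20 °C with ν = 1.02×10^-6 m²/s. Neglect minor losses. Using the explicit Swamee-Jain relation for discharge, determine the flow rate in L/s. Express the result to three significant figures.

Q ≈ 277 L/s

Swamee-Jain (Type II): Q = -0.965·√(gD⁵h_f/L)·ln[ε/(3.7D) + √(3.17ν²L/(gD³h_f))]
√(gD⁵h_f/L) = √(9.81·0.509⁵·4.47/1530) = 0.03129
ε/(3.7D) = 7.43×10^-5; √(3.17ν²L/(gD³h_f)) = 2.95×10^-5
Q = -0.965·0.03129·ln(1.039×10^-4) = 0.2770 m³/s
Check: V = 1.36 m/s, Re = 6.79×10^5, f = 0.01585, h_f = 4.50 m ≈ 4.47 m ✓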